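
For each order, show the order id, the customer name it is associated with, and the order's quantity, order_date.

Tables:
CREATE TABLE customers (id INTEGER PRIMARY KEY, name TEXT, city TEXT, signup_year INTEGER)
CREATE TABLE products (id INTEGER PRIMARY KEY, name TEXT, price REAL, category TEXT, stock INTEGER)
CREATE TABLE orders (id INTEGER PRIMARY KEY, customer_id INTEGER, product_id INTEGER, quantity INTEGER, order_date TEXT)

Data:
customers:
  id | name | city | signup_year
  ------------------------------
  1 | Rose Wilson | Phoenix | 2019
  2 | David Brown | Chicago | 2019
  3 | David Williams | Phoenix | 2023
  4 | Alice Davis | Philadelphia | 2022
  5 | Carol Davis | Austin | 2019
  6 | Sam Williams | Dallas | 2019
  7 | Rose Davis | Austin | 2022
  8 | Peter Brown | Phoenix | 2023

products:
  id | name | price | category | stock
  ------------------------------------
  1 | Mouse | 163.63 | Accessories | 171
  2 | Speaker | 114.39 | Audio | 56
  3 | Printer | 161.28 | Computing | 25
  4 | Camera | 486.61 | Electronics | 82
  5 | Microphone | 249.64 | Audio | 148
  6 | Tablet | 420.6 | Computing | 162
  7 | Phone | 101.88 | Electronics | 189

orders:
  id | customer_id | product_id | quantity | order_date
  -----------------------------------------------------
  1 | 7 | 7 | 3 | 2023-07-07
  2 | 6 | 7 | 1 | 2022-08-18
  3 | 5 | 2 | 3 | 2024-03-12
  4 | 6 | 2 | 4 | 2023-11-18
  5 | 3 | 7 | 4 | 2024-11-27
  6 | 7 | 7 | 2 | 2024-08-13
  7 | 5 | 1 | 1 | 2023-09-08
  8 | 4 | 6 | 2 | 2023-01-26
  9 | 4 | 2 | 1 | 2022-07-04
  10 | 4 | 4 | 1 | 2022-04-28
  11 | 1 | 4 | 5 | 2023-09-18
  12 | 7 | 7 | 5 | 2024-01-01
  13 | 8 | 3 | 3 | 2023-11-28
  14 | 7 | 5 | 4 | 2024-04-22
SELECT c.id, p.name AS customer, c.quantity, c.order_date FROM orders c JOIN customers p ON c.customer_id = p.id

Execution result:
id | customer | quantity | order_date
1 | Rose Davis | 3 | 2023-07-07
2 | Sam Williams | 1 | 2022-08-18
3 | Carol Davis | 3 | 2024-03-12
4 | Sam Williams | 4 | 2023-11-18
5 | David Williams | 4 | 2024-11-27
6 | Rose Davis | 2 | 2024-08-13
7 | Carol Davis | 1 | 2023-09-08
8 | Alice Davis | 2 | 2023-01-26
9 | Alice Davis | 1 | 2022-07-04
10 | Alice Davis | 1 | 2022-04-28
11 | Rose Wilson | 5 | 2023-09-18
12 | Rose Davis | 5 | 2024-01-01
13 | Peter Brown | 3 | 2023-11-28
14 | Rose Davis | 4 | 2024-04-22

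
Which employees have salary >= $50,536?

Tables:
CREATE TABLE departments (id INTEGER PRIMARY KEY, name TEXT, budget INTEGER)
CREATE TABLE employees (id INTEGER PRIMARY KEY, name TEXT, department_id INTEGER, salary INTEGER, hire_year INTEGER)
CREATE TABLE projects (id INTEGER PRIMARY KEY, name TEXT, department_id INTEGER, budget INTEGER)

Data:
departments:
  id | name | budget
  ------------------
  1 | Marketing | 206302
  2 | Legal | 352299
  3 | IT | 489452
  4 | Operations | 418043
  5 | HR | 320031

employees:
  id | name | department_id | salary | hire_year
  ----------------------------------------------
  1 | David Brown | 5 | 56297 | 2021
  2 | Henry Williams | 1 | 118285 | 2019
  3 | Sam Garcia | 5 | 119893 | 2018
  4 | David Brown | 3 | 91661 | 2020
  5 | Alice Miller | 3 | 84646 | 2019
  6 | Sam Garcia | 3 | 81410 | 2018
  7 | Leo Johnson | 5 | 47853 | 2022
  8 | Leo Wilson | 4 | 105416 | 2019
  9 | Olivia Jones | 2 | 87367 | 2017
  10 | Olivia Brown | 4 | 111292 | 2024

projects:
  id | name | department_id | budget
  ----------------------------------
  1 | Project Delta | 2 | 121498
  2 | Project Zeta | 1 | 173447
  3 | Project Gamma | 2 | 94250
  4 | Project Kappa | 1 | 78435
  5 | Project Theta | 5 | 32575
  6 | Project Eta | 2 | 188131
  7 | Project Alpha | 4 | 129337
SELECT name, salary FROM employees WHERE salary >= 50536

Execution result:
name | salary
David Brown | 56297
Henry Williams | 118285
Sam Garcia | 119893
David Brown | 91661
Alice Miller | 84646
Sam Garcia | 81410
Leo Wilson | 105416
Olivia Jones | 87367
Olivia Brown | 111292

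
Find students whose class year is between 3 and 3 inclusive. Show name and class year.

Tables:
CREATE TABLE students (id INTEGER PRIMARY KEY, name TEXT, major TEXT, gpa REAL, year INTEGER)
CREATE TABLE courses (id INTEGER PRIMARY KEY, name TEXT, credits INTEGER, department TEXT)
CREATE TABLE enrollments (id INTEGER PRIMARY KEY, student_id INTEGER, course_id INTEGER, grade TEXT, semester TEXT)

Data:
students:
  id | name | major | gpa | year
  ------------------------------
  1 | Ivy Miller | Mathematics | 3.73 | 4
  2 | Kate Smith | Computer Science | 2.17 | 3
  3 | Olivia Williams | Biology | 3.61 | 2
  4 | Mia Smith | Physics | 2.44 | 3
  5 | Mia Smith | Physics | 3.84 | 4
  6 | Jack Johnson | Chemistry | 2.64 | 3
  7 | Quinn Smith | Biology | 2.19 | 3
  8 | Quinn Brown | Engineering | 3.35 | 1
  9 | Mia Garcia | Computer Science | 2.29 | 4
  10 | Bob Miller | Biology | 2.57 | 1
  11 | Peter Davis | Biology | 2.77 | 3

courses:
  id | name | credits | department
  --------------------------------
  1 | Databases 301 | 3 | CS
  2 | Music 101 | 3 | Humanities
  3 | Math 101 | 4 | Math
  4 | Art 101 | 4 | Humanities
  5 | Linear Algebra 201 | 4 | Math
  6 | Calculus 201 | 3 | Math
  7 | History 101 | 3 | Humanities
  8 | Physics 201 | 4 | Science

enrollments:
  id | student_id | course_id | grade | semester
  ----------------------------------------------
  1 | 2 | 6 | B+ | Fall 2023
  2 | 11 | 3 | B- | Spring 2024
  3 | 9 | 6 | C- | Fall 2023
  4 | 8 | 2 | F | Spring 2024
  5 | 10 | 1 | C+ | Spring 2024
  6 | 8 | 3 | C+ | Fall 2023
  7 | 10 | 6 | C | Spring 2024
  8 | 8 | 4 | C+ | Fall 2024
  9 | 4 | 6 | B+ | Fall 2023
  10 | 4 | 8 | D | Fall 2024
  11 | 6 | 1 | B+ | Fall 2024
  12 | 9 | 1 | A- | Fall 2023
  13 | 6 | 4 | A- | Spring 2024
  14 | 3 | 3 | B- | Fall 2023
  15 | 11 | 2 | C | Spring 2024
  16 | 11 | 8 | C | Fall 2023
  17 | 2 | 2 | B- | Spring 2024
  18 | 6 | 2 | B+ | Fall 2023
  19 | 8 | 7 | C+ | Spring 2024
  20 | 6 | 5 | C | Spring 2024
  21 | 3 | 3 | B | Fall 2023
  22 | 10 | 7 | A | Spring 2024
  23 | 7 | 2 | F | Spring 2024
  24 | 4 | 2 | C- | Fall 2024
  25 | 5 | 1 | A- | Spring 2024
SELECT name, year FROM students WHERE year BETWEEN 3 AND 3

Execution result:
name | year
Kate Smith | 3
Mia Smith | 3
Jack Johnson | 3
Quinn Smith | 3
Peter Davis | 3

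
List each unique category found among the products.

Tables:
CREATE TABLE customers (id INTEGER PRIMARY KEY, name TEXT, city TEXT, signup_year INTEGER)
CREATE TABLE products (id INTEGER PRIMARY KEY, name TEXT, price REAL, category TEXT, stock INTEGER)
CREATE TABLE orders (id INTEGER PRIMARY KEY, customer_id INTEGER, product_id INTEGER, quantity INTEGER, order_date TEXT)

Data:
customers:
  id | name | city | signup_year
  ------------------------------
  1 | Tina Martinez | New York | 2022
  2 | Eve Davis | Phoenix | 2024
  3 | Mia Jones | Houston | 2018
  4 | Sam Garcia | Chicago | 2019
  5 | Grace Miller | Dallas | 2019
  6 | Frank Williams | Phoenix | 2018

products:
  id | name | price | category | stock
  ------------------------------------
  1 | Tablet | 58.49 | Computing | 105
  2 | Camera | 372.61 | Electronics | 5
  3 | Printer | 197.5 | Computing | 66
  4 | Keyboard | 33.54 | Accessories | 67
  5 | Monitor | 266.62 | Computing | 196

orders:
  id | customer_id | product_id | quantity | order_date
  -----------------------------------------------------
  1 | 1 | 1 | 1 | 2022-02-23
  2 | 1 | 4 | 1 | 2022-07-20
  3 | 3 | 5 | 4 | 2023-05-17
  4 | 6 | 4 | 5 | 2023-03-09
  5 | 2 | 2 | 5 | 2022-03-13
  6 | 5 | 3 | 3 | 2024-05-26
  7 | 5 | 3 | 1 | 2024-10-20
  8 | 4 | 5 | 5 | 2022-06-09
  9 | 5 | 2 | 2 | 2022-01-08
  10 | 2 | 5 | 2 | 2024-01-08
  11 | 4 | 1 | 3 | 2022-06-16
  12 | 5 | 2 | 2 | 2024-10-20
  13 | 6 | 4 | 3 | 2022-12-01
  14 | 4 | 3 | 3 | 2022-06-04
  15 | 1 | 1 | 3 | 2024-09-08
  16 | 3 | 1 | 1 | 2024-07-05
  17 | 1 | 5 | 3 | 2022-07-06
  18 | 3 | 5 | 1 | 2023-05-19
SELECT DISTINCT category FROM products

Execution result:
category
Computing
Electronics
Accessories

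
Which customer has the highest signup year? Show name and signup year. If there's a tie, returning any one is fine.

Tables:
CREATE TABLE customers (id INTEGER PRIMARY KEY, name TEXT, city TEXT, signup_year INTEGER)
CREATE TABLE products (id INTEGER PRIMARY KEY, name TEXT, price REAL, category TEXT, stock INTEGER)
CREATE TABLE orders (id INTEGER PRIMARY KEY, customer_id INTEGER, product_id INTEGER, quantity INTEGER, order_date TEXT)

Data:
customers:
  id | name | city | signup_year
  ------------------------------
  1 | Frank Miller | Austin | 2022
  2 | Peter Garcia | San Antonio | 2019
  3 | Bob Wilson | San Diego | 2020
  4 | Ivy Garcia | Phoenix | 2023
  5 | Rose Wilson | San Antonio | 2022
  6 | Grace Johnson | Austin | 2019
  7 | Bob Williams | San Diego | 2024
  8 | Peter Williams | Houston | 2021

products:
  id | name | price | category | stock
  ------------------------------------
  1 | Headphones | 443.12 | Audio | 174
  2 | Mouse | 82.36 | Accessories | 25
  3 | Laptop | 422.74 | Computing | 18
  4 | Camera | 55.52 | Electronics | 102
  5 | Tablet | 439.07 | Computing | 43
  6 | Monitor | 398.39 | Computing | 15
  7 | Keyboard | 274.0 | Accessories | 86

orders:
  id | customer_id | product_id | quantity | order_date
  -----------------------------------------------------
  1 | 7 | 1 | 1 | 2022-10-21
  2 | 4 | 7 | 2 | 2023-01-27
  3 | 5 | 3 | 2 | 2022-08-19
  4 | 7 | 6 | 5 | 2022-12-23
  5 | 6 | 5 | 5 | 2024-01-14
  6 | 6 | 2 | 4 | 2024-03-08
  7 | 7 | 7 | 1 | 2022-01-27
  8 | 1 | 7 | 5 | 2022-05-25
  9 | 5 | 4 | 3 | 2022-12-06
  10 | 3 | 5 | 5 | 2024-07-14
SELECT name, signup_year FROM customers ORDER BY signup_year DESC LIMIT 1

Execution result:
name | signup_year
Bob Williams | 2024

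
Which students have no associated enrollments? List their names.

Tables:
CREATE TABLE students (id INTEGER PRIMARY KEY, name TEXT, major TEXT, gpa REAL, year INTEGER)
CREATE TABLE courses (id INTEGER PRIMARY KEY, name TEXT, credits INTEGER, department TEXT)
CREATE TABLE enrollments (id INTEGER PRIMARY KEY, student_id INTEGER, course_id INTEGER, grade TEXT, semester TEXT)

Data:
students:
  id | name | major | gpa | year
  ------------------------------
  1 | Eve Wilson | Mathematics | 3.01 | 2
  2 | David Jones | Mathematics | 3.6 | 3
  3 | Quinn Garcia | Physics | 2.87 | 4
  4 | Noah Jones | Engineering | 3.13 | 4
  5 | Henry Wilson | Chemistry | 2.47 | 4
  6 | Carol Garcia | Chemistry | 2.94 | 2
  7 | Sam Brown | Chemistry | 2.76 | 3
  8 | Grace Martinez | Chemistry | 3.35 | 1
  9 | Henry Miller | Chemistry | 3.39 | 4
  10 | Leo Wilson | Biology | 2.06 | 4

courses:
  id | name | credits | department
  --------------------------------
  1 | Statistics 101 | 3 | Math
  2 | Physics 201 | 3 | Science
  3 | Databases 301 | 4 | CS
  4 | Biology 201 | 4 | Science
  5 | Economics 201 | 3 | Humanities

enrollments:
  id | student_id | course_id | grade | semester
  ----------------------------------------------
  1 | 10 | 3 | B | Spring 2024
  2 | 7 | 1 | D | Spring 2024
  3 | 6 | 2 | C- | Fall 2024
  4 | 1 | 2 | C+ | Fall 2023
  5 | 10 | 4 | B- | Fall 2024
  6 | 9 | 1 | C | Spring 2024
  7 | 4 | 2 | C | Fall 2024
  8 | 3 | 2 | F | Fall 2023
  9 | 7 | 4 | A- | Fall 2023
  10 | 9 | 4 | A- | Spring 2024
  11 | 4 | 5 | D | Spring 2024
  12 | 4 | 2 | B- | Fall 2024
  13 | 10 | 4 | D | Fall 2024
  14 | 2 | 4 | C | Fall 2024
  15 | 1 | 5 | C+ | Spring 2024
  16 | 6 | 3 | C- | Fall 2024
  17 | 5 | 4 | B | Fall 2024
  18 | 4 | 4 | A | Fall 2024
SELECT p.name FROM students p LEFT JOIN enrollments c ON c.student_id = p.id WHERE c.id IS NULL

Execution result:
Grace Martinez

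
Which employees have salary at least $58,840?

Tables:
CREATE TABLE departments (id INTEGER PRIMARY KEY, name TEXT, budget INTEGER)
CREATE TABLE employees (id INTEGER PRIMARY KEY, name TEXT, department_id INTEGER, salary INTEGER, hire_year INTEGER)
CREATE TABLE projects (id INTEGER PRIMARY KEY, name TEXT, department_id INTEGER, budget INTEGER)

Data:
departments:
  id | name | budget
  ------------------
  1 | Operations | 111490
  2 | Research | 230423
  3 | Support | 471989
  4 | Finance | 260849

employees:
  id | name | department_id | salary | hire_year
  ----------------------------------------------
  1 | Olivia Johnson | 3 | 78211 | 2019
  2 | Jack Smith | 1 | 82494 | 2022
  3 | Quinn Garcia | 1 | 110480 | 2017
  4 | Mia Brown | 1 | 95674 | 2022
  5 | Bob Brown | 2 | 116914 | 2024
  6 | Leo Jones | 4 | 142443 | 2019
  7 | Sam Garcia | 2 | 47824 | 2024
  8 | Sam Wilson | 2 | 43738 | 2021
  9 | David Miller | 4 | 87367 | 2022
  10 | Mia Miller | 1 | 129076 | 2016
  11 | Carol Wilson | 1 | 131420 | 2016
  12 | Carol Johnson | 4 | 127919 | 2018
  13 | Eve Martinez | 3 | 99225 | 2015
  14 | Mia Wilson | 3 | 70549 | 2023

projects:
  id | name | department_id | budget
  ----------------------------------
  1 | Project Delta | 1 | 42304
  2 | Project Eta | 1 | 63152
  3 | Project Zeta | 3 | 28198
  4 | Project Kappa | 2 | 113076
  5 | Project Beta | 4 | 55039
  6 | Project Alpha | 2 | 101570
SELECT name, salary FROM employees WHERE salary >= 58840

Execution result:
name | salary
Olivia Johnson | 78211
Jack Smith | 82494
Quinn Garcia | 110480
Mia Brown | 95674
Bob Brown | 116914
Leo Jones | 142443
David Miller | 87367
Mia Miller | 129076
Carol Wilson | 131420
Carol Johnson | 127919
Eve Martinez | 99225
Mia Wilson | 70549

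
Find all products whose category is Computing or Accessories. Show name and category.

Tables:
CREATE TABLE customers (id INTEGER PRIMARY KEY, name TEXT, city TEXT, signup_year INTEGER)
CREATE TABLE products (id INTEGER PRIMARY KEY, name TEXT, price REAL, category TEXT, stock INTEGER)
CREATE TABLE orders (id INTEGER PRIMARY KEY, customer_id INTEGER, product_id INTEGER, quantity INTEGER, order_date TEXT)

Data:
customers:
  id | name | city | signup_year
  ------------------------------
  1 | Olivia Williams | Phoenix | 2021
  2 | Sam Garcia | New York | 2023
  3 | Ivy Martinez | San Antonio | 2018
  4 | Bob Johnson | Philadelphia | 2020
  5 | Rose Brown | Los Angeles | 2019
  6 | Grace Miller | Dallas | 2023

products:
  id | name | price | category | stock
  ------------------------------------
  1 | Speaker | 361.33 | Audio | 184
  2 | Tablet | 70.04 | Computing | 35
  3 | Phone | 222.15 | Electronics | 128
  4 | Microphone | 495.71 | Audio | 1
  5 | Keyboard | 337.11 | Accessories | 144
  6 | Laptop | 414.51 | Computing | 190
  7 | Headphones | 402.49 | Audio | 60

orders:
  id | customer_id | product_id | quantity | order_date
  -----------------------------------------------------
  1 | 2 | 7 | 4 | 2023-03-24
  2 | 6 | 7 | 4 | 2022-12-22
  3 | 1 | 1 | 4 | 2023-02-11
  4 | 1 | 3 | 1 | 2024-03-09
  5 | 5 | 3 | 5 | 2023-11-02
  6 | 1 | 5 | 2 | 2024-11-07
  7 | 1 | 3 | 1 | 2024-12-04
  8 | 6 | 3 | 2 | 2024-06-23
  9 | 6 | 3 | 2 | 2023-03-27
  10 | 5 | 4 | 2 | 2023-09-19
SELECT name, category FROM products WHERE category IN ('Computing', 'Accessories')

Execution result:
name | category
Tablet | Computing
Keyboard | Accessories
Laptop | Computing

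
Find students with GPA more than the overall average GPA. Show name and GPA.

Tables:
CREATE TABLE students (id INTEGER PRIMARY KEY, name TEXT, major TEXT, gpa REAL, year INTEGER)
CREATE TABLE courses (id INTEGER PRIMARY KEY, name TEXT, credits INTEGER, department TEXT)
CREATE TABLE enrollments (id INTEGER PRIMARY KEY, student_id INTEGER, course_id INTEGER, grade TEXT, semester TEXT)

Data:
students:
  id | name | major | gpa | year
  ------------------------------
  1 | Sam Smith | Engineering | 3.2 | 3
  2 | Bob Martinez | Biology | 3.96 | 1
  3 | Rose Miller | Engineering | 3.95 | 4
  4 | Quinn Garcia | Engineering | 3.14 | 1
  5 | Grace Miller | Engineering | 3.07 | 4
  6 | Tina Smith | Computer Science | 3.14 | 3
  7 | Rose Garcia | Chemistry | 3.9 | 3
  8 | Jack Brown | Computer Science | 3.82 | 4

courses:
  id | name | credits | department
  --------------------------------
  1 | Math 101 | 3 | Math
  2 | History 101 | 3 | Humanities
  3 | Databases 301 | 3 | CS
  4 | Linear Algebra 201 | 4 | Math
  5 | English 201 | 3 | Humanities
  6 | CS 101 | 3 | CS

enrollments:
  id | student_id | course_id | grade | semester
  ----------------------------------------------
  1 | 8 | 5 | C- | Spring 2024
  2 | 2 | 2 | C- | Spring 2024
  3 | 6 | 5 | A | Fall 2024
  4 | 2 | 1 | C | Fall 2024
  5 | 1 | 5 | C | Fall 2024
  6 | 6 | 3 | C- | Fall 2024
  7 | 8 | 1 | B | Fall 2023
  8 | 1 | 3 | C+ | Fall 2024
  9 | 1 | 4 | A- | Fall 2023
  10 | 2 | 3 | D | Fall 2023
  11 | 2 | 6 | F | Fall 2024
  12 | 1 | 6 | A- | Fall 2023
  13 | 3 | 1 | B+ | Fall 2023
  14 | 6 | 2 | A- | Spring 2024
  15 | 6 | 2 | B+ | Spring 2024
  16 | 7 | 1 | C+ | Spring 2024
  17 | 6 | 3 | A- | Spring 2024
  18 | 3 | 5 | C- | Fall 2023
SELECT name, gpa FROM students WHERE gpa > (SELECT AVG(gpa) FROM students)

Execution result:
name | gpa
Bob Martinez | 3.96
Rose Miller | 3.95
Rose Garcia | 3.90
Jack Brown | 3.82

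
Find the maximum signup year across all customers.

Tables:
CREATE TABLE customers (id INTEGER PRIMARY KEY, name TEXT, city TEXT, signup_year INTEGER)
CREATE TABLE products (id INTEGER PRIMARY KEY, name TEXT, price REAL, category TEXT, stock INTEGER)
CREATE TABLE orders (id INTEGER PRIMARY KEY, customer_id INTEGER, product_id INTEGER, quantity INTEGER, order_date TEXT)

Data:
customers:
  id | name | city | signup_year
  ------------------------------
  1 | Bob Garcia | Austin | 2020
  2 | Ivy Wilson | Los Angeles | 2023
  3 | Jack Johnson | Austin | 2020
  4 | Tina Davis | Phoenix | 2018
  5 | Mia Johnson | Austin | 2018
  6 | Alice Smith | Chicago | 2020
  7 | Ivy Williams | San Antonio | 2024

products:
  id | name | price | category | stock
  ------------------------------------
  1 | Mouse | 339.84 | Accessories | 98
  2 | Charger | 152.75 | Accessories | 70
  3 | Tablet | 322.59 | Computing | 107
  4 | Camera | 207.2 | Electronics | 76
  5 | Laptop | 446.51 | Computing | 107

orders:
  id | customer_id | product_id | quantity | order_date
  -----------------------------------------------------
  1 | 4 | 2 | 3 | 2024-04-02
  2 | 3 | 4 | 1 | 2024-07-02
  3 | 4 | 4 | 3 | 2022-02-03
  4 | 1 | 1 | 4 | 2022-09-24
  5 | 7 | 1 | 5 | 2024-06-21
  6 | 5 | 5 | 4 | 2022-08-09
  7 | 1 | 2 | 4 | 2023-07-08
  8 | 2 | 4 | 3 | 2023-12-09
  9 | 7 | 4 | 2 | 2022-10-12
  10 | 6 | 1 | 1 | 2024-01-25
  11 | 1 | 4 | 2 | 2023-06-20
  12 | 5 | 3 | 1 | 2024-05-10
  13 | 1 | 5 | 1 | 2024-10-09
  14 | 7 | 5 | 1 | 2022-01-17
SELECT MAX(signup_year) FROM customers

Execution result:
2024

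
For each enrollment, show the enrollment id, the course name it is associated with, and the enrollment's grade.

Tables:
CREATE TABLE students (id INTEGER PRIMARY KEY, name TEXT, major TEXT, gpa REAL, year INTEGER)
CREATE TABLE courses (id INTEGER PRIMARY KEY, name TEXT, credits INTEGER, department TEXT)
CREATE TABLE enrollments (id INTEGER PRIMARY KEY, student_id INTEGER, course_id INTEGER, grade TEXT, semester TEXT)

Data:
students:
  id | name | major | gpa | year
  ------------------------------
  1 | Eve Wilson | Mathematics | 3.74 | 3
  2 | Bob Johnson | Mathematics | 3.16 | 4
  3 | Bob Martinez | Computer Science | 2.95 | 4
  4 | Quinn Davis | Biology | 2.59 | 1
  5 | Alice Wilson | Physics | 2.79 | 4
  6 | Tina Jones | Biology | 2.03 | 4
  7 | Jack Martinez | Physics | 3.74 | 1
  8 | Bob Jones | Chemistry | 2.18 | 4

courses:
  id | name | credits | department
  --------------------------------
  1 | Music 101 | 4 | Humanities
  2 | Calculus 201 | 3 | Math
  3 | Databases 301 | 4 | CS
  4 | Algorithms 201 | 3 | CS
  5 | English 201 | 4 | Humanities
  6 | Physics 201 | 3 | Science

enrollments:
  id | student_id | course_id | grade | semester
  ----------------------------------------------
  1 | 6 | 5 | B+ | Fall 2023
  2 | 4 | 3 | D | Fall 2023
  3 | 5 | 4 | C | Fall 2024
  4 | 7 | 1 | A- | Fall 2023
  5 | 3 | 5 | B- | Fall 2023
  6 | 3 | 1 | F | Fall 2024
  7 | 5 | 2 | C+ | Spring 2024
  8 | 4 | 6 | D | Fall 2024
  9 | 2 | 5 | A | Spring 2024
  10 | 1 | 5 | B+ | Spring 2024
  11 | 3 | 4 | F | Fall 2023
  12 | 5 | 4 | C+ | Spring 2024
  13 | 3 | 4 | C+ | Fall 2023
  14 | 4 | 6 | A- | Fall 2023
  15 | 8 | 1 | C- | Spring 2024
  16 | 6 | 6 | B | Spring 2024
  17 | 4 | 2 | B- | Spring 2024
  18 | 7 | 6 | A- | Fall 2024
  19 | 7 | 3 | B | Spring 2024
SELECT c.id, p.name AS course, c.grade FROM enrollments c JOIN courses p ON c.course_id = p.id

Execution result:
id | course | grade
1 | English 201 | B+
2 | Databases 301 | D
3 | Algorithms 201 | C
4 | Music 101 | A-
5 | English 201 | B-
6 | Music 101 | F
7 | Calculus 201 | C+
8 | Physics 201 | D
9 | English 201 | A
10 | English 201 | B+
11 | Algorithms 201 | F
12 | Algorithms 201 | C+
13 | Algorithms 201 | C+
14 | Physics 201 | A-
15 | Music 101 | C-
16 | Physics 201 | B
17 | Calculus 201 | B-
18 | Physics 201 | A-
19 | Databases 301 | B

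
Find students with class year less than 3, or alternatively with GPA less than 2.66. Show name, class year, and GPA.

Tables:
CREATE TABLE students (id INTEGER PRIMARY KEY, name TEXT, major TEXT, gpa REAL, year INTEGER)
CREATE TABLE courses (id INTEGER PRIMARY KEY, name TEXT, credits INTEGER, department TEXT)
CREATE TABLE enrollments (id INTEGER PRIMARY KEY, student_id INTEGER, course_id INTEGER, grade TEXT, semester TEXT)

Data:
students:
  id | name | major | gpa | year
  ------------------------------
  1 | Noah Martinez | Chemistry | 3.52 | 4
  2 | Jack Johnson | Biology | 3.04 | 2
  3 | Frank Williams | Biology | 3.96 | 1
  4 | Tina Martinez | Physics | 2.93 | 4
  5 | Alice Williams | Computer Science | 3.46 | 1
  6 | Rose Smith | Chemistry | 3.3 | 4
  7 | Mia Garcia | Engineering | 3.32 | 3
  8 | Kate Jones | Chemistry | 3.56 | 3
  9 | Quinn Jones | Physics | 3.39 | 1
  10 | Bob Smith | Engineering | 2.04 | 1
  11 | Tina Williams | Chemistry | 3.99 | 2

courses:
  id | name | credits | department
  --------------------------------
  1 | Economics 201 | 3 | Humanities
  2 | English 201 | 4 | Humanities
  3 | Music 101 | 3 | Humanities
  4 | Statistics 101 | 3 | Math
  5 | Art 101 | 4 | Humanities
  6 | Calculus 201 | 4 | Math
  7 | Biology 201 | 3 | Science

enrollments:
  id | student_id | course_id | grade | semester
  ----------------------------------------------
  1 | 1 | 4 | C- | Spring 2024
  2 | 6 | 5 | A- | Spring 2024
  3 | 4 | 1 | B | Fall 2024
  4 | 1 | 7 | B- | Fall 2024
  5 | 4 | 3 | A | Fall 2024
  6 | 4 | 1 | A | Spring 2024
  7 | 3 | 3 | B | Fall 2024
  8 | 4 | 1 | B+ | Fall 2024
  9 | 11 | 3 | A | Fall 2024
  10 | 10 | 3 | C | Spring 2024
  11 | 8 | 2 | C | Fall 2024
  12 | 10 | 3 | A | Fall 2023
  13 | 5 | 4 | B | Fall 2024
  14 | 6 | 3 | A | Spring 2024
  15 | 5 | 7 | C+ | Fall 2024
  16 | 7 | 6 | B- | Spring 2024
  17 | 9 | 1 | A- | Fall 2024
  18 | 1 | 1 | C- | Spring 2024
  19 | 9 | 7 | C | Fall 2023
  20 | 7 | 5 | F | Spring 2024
SELECT name, year, gpa FROM students WHERE year < 3 OR gpa < 2.66

Execution result:
name | year | gpa
Jack Johnson | 2 | 3.04
Frank Williams | 1 | 3.96
Alice Williams | 1 | 3.46
Quinn Jones | 1 | 3.39
Bob Smith | 1 | 2.04
Tina Williams | 2 | 3.99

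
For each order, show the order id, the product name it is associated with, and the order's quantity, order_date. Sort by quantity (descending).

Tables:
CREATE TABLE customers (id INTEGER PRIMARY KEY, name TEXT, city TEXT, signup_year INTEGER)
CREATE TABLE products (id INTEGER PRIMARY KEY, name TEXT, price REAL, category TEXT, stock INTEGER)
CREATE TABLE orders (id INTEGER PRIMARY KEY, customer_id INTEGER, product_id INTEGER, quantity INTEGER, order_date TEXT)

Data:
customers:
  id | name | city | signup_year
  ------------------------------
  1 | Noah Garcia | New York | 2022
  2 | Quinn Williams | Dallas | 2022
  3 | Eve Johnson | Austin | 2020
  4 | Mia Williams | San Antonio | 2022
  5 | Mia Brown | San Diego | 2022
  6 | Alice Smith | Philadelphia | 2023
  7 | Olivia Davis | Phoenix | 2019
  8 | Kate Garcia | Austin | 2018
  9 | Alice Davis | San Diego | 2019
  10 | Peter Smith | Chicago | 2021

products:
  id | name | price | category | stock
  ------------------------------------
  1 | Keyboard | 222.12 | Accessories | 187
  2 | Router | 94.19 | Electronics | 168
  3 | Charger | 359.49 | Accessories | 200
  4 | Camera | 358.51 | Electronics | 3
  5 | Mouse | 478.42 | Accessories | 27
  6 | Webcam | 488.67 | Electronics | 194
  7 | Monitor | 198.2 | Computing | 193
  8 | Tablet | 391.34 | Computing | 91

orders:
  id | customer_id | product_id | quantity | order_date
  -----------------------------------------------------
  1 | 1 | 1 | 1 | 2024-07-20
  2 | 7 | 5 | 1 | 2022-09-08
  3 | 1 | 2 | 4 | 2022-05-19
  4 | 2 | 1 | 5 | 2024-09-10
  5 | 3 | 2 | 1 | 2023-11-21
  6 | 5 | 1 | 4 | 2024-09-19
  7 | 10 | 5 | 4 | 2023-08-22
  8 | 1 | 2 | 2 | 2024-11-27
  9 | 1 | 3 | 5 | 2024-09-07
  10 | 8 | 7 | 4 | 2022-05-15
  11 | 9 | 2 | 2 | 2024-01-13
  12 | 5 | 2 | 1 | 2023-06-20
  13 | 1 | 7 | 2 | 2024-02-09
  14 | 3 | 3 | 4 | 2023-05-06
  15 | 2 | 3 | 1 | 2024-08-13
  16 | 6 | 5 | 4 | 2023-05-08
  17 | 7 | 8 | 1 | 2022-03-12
SELECT c.id, p.name AS product, c.quantity, c.order_date FROM orders c JOIN products p ON c.product_id = p.id ORDER BY c.quantity DESC

Execution result:
id | product | quantity | order_date
4 | Keyboard | 5 | 2024-09-10
9 | Charger | 5 | 2024-09-07
3 | Router | 4 | 2022-05-19
6 | Keyboard | 4 | 2024-09-19
7 | Mouse | 4 | 2023-08-22
10 | Monitor | 4 | 2022-05-15
14 | Charger | 4 | 2023-05-06
16 | Mouse | 4 | 2023-05-08
8 | Router | 2 | 2024-11-27
11 | Router | 2 | 2024-01-13
13 | Monitor | 2 | 2024-02-09
1 | Keyboard | 1 | 2024-07-20
2 | Mouse | 1 | 2022-09-08
5 | Router | 1 | 2023-11-21
12 | Router | 1 | 2023-06-20
15 | Charger | 1 | 2024-08-13
17 | Tablet | 1 | 2022-03-12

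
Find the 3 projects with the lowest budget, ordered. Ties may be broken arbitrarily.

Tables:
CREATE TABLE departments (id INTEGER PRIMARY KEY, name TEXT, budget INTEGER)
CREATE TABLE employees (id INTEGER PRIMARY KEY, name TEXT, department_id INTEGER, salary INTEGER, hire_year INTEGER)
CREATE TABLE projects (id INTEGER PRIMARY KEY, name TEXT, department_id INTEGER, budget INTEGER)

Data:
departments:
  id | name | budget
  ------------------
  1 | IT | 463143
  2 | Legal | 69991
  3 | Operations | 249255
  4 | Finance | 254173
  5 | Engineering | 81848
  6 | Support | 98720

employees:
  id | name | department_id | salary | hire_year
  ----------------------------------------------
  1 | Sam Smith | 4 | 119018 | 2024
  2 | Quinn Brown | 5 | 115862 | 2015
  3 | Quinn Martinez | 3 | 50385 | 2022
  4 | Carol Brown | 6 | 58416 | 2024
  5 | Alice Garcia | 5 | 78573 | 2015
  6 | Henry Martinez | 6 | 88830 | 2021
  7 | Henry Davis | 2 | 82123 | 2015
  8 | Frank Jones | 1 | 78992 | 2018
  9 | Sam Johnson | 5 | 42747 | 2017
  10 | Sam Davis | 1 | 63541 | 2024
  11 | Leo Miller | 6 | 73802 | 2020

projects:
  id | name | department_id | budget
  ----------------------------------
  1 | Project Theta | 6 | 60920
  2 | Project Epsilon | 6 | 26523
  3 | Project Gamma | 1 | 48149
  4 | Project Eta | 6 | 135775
SELECT name, budget FROM projects ORDER BY budget ASC LIMIT 3

Execution result:
name | budget
Project Epsilon | 26523
Project Gamma | 48149
Project Theta | 60920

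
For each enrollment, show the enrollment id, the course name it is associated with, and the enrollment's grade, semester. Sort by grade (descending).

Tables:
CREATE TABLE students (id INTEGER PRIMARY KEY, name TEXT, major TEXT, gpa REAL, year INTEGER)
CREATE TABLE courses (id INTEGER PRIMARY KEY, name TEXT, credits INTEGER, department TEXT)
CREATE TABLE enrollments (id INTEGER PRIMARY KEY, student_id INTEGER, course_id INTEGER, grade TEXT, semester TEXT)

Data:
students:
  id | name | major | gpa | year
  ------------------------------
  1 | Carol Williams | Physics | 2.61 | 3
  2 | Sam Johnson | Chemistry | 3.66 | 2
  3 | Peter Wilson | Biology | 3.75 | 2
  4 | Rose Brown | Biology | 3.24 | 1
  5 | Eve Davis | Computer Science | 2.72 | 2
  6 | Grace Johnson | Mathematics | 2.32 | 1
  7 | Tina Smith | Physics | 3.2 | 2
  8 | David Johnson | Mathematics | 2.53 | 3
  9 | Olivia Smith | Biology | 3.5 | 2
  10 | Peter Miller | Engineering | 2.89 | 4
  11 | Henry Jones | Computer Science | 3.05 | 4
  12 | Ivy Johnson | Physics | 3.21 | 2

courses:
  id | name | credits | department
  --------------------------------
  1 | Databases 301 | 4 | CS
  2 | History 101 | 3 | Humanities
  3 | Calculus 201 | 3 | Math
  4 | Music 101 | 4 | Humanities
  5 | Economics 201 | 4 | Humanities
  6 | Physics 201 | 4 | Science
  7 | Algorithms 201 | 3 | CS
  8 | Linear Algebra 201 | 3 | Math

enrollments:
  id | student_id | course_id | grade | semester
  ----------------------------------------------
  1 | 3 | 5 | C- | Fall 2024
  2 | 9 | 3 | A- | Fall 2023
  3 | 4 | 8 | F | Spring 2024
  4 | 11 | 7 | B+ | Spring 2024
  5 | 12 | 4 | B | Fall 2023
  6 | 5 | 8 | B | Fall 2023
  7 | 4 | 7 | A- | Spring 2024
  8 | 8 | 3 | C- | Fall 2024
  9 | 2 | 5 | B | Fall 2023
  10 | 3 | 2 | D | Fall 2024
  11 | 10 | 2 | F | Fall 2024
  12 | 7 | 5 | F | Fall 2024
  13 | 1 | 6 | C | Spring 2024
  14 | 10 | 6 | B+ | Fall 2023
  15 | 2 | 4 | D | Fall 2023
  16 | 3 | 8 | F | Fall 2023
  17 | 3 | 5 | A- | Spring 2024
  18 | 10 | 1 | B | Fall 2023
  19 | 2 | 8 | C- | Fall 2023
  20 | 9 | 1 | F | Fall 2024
SELECT c.id, p.name AS course, c.grade, c.semester FROM enrollments c JOIN courses p ON c.course_id = p.id ORDER BY c.grade DESC

Execution result:
id | course | grade | semester
3 | Linear Algebra 201 | F | Spring 2024
11 | History 101 | F | Fall 2024
12 | Economics 201 | F | Fall 2024
16 | Linear Algebra 201 | F | Fall 2023
20 | Databases 301 | F | Fall 2024
10 | History 101 | D | Fall 2024
15 | Music 101 | D | Fall 2023
1 | Economics 201 | C- | Fall 2024
8 | Calculus 201 | C- | Fall 2024
19 | Linear Algebra 201 | C- | Fall 2023
13 | Physics 201 | C | Spring 2024
4 | Algorithms 201 | B+ | Spring 2024
14 | Physics 201 | B+ | Fall 2023
5 | Music 101 | B | Fall 2023
6 | Linear Algebra 201 | B | Fall 2023
9 | Economics 201 | B | Fall 2023
18 | Databases 301 | B | Fall 2023
2 | Calculus 201 | A- | Fall 2023
7 | Algorithms 201 | A- | Spring 2024
17 | Economics 201 | A- | Spring 2024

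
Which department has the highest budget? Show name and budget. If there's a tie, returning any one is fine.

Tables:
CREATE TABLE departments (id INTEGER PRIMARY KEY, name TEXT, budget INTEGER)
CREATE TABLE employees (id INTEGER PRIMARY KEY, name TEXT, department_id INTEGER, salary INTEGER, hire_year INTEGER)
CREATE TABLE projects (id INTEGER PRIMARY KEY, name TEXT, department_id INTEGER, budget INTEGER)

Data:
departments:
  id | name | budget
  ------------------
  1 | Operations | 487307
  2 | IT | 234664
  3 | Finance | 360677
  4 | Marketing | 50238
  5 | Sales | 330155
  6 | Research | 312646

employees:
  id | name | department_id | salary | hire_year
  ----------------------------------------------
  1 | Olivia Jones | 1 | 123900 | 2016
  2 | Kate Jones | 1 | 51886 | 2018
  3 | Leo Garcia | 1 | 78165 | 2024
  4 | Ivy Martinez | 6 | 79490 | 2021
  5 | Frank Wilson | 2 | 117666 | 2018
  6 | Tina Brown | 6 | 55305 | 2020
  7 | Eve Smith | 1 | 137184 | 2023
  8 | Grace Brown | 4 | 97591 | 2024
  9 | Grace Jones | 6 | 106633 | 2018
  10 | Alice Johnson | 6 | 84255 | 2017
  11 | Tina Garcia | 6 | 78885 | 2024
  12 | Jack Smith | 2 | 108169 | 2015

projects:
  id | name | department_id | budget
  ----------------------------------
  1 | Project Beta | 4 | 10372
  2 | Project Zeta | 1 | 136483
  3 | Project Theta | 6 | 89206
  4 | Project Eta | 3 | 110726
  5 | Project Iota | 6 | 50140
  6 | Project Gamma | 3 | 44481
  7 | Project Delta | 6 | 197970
SELECT name, budget FROM departments ORDER BY budget DESC LIMIT 1

Execution result:
name | budget
Operations | 487307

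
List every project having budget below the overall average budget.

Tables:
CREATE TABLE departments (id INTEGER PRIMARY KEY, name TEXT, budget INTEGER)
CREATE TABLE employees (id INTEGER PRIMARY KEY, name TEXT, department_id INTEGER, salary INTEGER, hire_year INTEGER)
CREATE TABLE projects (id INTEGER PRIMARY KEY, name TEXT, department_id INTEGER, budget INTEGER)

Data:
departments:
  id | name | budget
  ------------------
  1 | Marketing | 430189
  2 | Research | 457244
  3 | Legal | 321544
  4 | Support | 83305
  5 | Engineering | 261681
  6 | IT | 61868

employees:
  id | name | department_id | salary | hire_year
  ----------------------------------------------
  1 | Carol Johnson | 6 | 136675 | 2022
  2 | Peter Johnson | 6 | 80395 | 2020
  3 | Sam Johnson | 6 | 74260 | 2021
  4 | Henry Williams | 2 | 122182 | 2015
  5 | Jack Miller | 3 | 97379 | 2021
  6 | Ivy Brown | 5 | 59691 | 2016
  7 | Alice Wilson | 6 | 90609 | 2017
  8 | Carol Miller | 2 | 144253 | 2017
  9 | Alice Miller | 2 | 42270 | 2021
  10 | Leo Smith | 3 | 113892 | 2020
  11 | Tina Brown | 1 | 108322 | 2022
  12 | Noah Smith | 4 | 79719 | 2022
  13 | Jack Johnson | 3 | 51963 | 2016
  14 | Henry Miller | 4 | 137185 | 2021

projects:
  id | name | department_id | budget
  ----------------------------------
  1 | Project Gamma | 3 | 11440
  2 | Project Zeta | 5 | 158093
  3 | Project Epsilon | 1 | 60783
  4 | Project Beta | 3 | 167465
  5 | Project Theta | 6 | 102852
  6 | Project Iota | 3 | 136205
SELECT name, budget FROM projects WHERE budget < (SELECT AVG(budget) FROM projects)

Execution result:
name | budget
Project Gamma | 11440
Project Epsilon | 60783
Project Theta | 102852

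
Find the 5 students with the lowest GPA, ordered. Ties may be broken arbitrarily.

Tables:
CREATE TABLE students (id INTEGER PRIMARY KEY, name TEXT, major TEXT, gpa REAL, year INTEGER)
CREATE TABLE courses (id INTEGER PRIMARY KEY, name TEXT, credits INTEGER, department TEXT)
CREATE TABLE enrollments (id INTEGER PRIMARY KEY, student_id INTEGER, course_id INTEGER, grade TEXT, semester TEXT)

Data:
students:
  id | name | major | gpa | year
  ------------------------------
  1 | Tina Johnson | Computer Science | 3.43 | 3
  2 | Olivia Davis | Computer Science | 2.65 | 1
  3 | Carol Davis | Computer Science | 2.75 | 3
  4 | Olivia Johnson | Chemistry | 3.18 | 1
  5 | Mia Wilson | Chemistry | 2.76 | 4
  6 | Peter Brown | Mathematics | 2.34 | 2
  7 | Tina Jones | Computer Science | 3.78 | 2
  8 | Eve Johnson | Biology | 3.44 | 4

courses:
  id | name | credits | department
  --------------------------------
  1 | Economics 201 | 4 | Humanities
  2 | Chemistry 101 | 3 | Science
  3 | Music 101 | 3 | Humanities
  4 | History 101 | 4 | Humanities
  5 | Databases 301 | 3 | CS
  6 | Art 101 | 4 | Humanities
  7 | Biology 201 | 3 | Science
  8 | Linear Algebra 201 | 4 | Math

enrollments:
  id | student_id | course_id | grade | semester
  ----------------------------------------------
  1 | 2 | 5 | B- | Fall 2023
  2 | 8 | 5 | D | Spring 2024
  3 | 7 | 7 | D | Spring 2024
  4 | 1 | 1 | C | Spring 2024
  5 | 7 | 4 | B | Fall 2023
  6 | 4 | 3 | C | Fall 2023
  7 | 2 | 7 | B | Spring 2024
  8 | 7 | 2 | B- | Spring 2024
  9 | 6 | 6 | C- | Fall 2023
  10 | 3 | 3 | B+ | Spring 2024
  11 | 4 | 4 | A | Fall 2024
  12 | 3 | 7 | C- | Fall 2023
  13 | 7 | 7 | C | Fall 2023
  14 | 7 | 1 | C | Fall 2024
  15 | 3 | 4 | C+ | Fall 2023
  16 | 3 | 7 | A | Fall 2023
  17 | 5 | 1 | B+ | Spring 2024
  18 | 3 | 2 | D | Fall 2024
SELECT name, gpa FROM students ORDER BY gpa ASC LIMIT 5

Execution result:
name | gpa
Peter Brown | 2.34
Olivia Davis | 2.65
Carol Davis | 2.75
Mia Wilson | 2.76
Olivia Johnson | 3.18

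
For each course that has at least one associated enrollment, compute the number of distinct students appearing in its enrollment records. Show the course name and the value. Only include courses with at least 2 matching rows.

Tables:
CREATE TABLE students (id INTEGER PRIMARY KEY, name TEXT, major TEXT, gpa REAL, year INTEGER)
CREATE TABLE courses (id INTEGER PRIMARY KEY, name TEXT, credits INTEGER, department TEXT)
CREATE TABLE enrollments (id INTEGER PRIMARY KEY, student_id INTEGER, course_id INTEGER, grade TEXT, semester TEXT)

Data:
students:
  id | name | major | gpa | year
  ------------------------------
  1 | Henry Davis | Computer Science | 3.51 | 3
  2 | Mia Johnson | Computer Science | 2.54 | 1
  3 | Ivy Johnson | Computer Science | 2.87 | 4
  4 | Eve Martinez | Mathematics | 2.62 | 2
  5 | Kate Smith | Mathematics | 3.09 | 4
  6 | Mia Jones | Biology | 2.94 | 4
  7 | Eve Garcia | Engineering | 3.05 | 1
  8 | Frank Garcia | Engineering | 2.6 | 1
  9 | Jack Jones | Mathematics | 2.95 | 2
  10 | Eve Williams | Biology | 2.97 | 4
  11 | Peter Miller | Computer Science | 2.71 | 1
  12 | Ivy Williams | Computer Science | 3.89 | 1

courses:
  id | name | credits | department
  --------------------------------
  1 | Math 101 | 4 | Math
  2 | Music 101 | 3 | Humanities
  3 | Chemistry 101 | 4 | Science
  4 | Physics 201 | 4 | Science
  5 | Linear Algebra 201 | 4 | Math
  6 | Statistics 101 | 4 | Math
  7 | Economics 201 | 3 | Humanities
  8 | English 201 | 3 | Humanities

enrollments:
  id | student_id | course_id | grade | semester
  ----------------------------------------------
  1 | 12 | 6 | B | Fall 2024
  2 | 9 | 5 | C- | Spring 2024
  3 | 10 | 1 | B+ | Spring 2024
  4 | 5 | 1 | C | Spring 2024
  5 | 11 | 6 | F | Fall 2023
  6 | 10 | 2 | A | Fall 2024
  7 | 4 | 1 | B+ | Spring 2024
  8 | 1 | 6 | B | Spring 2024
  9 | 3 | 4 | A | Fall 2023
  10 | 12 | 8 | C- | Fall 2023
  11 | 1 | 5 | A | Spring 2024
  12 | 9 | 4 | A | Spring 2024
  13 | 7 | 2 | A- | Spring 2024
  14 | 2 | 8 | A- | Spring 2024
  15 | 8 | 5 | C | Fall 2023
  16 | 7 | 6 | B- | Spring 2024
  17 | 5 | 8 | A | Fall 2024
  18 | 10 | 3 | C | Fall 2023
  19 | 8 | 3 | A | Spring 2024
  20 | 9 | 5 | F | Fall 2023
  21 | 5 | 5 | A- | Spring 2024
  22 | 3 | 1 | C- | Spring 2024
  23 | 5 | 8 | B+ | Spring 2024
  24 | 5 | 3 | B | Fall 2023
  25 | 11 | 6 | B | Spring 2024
SELECT p.name, COUNT(DISTINCT c.student_id) AS distinct_student_count FROM enrollments c JOIN courses p ON c.course_id = p.id GROUP BY p.id, p.name HAVING COUNT(*) >= 2

Execution result:
name | distinct_student_count
Math 101 | 4
Music 101 | 2
Chemistry 101 | 3
Physics 201 | 2
Linear Algebra 201 | 4
Statistics 101 | 4
English 201 | 3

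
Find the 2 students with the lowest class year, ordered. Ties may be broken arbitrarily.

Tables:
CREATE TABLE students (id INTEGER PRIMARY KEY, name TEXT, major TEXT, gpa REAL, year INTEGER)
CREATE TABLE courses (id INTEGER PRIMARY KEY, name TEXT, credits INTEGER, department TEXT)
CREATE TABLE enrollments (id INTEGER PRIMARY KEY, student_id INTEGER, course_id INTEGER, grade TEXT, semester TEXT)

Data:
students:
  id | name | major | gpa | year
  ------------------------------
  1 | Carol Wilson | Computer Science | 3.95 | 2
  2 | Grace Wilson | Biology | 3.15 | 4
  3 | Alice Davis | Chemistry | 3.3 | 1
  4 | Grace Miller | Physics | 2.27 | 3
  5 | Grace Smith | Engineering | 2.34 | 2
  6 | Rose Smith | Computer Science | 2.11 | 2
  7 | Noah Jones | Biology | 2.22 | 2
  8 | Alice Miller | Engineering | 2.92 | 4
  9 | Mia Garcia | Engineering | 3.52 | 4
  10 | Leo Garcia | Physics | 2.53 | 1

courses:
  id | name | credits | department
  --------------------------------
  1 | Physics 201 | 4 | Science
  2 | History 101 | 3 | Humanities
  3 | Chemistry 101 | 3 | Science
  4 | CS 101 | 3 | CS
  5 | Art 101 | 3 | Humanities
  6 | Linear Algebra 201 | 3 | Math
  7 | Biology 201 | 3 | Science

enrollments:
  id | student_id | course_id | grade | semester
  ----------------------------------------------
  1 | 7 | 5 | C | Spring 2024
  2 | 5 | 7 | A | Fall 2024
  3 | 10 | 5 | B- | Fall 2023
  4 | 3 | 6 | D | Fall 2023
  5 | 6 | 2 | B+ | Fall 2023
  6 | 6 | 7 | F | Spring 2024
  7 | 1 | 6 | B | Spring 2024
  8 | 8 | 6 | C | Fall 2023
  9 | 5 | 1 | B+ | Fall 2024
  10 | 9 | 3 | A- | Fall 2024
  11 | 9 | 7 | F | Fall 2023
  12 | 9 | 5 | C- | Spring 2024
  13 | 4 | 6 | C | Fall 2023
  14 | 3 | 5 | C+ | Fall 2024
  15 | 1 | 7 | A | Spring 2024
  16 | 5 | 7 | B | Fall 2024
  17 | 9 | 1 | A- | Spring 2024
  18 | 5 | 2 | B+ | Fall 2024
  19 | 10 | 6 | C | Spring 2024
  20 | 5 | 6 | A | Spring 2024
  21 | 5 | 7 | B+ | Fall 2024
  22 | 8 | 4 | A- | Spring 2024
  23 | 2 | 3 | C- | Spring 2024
SELECT name, year FROM students ORDER BY year ASC LIMIT 2

Execution result:
name | year
Alice Davis | 1
Leo Garcia | 1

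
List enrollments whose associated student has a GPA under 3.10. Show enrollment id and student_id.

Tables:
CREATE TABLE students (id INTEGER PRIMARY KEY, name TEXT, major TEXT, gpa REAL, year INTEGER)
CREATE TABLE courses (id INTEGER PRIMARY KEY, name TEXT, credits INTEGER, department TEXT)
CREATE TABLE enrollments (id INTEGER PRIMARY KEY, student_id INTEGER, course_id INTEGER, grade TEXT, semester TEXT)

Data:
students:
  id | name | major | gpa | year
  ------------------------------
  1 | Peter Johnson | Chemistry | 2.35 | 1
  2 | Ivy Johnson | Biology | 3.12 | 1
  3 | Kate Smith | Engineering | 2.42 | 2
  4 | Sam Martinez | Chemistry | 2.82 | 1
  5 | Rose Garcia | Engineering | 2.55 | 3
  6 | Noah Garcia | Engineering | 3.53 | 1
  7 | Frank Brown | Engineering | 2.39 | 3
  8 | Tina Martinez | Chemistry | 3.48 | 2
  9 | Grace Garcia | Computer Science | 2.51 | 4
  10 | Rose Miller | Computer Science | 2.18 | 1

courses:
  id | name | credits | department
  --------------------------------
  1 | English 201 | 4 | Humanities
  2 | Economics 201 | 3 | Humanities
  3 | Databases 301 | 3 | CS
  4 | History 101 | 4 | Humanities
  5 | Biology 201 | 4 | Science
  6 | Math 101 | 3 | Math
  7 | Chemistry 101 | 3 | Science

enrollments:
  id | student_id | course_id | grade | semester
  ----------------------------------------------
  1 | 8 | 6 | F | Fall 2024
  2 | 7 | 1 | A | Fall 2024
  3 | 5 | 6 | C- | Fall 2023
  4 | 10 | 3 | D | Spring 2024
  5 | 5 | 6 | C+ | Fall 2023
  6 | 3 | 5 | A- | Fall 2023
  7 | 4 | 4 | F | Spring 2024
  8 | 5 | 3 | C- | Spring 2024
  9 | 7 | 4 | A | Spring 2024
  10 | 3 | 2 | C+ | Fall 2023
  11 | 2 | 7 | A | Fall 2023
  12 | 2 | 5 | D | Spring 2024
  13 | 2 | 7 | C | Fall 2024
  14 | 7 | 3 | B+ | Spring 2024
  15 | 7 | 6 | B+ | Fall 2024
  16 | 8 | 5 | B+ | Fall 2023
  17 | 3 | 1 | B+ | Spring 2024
SELECT id, student_id FROM enrollments WHERE student_id IN (SELECT id FROM students WHERE gpa < 3.1)

Execution result:
id | student_id
2 | 7
3 | 5
4 | 10
5 | 5
6 | 3
7 | 4
8 | 5
9 | 7
10 | 3
14 | 7
15 | 7
17 | 3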